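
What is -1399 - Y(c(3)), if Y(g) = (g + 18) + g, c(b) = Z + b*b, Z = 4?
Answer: -1443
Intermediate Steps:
c(b) = 4 + b² (c(b) = 4 + b*b = 4 + b²)
Y(g) = 18 + 2*g (Y(g) = (18 + g) + g = 18 + 2*g)
-1399 - Y(c(3)) = -1399 - (18 + 2*(4 + 3²)) = -1399 - (18 + 2*(4 + 9)) = -1399 - (18 + 2*13) = -1399 - (18 + 26) = -1399 - 1*44 = -1399 - 44 = -1443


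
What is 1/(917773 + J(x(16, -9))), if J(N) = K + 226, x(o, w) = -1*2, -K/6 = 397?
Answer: 1/915617 ≈ 1.0922e-6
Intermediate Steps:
K = -2382 (K = -6*397 = -2382)
x(o, w) = -2
J(N) = -2156 (J(N) = -2382 + 226 = -2156)
1/(917773 + J(x(16, -9))) = 1/(917773 - 2156) = 1/915617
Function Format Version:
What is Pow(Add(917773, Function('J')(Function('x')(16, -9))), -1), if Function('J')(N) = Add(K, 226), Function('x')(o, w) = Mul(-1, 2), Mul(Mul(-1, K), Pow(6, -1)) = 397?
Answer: Rational(1, 915617) ≈ 1.0922e-6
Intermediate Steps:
K = -2382 (K = Mul(-6, 397) = -2382)
Function('x')(o, w) = -2
Function('J')(N) = -2156 (Function('J')(N) = Add(-2382, 226) = -2156)
Pow(Add(917773, Function('J')(Function('x')(16, -9))), -1) = Pow(Add(917773, -2156), -1) = Pow(915617, -1) = Rational(1, 915617)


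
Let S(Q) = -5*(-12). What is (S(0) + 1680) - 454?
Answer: 1286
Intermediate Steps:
S(Q) = 60
(S(0) + 1680) - 454 = (60 + 1680) - 454 = 1740 - 454 = 1286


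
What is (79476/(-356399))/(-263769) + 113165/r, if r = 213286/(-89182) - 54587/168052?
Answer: -26573086428312666928750384/637858178065210520781 ≈ -41660.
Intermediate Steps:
r = -20355658353/7493606732 (r = 213286*(-1/89182) - 54587*1/168052 = -106643/44591 - 54587/168052 = -20355658353/7493606732 ≈ -2.7164)
(79476/(-356399))/(-263769) + 113165/r = (79476/(-356399))/(-263769) + 113165/(-20355658353/7493606732) = (79476*(-1/356399))*(-1/263769) + 113165*(-7493606732/20355658353) = -79476/356399*(-1/263769) - 848014005826780/20355658353 = 26492/31335669277 - 848014005826780/20355658353 = -26573086428312666928750384/637858178065210520781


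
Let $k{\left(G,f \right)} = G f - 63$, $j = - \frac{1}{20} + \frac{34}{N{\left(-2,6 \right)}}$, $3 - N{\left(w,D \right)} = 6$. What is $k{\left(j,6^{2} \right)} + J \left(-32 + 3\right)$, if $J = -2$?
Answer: $- \frac{2074}{5} \approx -414.8$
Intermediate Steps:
$N{\left(w,D \right)} = -3$ ($N{\left(w,D \right)} = 3 - 6 = -3$)
$j = - \frac{683}{60}$ ($j = - \frac{1}{20} + \frac{34}{-3} = \left(-1\right) \frac{1}{20} + 34 \left(- \frac{1}{3}\right) = - \frac{1}{20} - \frac{34}{3} = - \frac{683}{60} \approx -11.383$)
$k{\left(G,f \right)} = -63 + G f$
$k{\left(j,6^{2} \right)} + J \left(-32 + 3\right) = \left(-63 - \frac{683 \cdot 6^{2}}{60}\right) - 2 \left(-32 + 3\right) = \left(-63 - \frac{2049}{5}\right) - -58 = \left(-63 - \frac{2049}{5}\right) + 58 = - \frac{2364}{5} + 58 = - \frac{2074}{5}$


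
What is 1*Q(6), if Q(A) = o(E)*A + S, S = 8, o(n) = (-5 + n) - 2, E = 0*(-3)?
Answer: -34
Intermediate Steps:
E = 0
o(n) = -7 + n
Q(A) = 8 - 7*A (Q(A) = (-7 + 0)*A + 8 = -7*A + 8 = 8 - 7*A)
1*Q(6) = 1*(8 - 7*6) = 1*(8 - 42) = 1*(-34) = -34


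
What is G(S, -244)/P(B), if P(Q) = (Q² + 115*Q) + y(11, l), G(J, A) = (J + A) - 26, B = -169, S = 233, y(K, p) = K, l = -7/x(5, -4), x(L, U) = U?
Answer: -37/9137 ≈ -0.0040495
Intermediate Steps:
l = 7/4 (l = -7/(-4) = -7*(-¼) = 7/4 ≈ 1.7500)
G(J, A) = -26 + A + J (G(J, A) = (A + J) - 26 = -26 + A + J)
P(Q) = 11 + Q² + 115*Q (P(Q) = (Q² + 115*Q) + 11 = 11 + Q² + 115*Q)
G(S, -244)/P(B) = (-26 - 244 + 233)/(11 + (-169)² + 115*(-169)) = -37/(11 + 28561 - 19435) = -37/9137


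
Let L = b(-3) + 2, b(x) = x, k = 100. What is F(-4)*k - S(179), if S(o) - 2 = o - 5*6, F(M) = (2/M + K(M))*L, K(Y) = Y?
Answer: 299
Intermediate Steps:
L = -1 (L = -3 + 2 = -1)
F(M) = -M - 2/M (F(M) = (2/M + M)*(-1) = (M + 2/M)*(-1) = -M - 2/M)
S(o) = -28 + o (S(o) = 2 + (o - 5*6) = 2 + (o - 30) = 2 + (-30 + o) = -28 + o)
F(-4)*k - S(179) = (-1*(-4) - 2/(-4))*100 - (-28 + 179) = (4 - 2*(-¼))*100 - 1*151 = (4 + ½)*100 - 151 = (9/2)*100 - 151 = 450 - 151 = 299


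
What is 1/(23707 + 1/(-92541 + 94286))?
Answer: 1745/41368716 ≈ 4.2182e-5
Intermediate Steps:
1/(23707 + 1/(-92541 + 94286)) = 1/(23707 + 1/1745) = 1/(41368716/1745) = 1745/41368716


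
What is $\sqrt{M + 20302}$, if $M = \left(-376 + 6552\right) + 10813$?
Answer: $\sqrt{37291} \approx 193.11$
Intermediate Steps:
$M = 16989$ ($M = 6176 + 10813 = 16989$)
$\sqrt{M + 20302} = \sqrt{16989 + 20302} = \sqrt{37291}$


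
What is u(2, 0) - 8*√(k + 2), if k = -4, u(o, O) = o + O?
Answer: 2 - 8*I*√2 ≈ 2.0 - 11.314*I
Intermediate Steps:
u(o, O) = O + o
u(2, 0) - 8*√(k + 2) = (0 + 2) - 8*√(-4 + 2) = 2 - 8*I*√2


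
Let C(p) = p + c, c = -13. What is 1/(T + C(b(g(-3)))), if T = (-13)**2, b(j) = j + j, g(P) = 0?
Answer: 1/156 ≈ 0.0064103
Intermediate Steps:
b(j) = 2*j
T = 169
C(p) = -13 + p (C(p) = p - 13 = -13 + p)
1/(T + C(b(g(-3)))) = 1/(169 + (-13 + 2*0)) = 1/(169 + (-13 + 0)) = 1/(169 - 13) = 1/156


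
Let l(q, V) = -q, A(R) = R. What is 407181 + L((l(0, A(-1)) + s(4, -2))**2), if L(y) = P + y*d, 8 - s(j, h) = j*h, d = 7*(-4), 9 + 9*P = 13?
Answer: 3600121/9 ≈ 4.0001e+5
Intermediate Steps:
P = 4/9 (P = -1 + (1/9)*13 = -1 + 13/9 = 4/9 ≈ 0.44444)
d = -28
s(j, h) = 8 - h*j (s(j, h) = 8 - j*h = 8 - h*j)
L(y) = 4/9 - 28*y (L(y) = 4/9 + y*(-28) = 4/9 - 28*y)
407181 + L((l(0, A(-1)) + s(4, -2))**2) = 407181 + (4/9 - 28*(-1*0 + (8 - 1*(-2)*4))**2) = 407181 + (4/9 - 28*(0 + (8 + 8))**2) = 407181 + (4/9 - 28*(0 + 16)**2) = 407181 + (4/9 - 28*16**2) = 407181 + (4/9 - 28*256) = 407181 + (4/9 - 7168) = 407181 - 64508/9 = 3600121/9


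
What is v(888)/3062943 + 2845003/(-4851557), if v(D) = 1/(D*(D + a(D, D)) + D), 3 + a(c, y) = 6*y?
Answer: -48084583458108332971/81998190324682690032 ≈ -0.58641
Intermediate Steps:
a(c, y) = -3 + 6*y
v(D) = 1/(D + D*(-3 + 7*D)) (v(D) = 1/(D*(D + (-3 + 6*D)) + D) = 1/(D*(-3 + 7*D) + D) = 1/(D + D*(-3 + 7*D)))
v(888)/3062943 + 2845003/(-4851557) = (1/(888*(-2 + 7*888)))/3062943 + 2845003/(-4851557) = (1/(888*(-2 + 6216)))*(1/3062943) + 2845003*(-1/4851557) = ((1/888)/6214)*(1/3062943) - 2845003/4851557 = ((1/888)*(1/6214))*(1/3062943) - 2845003/4851557 = (1/5518032)*(1/3062943) - 2845003/4851557 = 1/16901417488176 - 2845003/4851557 = -48084583458108332971/81998190324682690032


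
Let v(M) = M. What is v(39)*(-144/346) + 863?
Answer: 146491/173 ≈ 846.77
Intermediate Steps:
v(39)*(-144/346) + 863 = 39*(-144/346) + 863 = 39*(-144*1/346) + 863 = 39*(-72/173) + 863 = -2808/173 + 863 = 146491/173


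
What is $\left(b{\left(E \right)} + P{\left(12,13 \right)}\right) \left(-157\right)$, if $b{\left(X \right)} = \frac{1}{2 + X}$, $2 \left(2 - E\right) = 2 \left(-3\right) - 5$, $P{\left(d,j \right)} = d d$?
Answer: $- \frac{429866}{19} \approx -22625.0$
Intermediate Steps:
$P{\left(d,j \right)} = d^{2}$
$E = \frac{15}{2}$ ($E = 2 - \frac{2 \left(-3\right) - 5}{2} = 2 - \frac{-6 - 5}{2} = 2 - - \frac{11}{2} = 2 + \frac{11}{2} = \frac{15}{2} \approx 7.5$)
$\left(b{\left(E \right)} + P{\left(12,13 \right)}\right) \left(-157\right) = \left(\frac{1}{2 + \frac{15}{2}} + 12^{2}\right) \left(-157\right) = \left(\frac{1}{\frac{19}{2}} + 144\right) \left(-157\right) = \left(\frac{2}{19} + 144\right) \left(-157\right) = \frac{2738}{19} \left(-157\right) = - \frac{429866}{19}$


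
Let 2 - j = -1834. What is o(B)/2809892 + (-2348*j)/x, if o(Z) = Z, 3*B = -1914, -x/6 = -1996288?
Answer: -63129603595/175292302528 ≈ -0.36014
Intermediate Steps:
j = 1836 (j = 2 - 1*(-1834) = 2 + 1834 = 1836)
x = 11977728 (x = -6*(-1996288) = 11977728)
B = -638 (B = (⅓)*(-1914) = -638)
o(B)/2809892 + (-2348*j)/x = -638/2809892 - 2348*1836/11977728 = -638*1/2809892 - 4310928*1/11977728 = -319/1404946 - 89811/249536 = -63129603595/175292302528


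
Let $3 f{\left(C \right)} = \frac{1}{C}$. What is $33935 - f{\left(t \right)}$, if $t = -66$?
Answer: $\frac{6719131}{198} \approx 33935.0$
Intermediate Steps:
$f{\left(C \right)} = \frac{1}{3 C}$
$33935 - f{\left(t \right)} = 33935 - \frac{1}{3 \left(-66\right)} = 33935 - \frac{1}{3} \left(- \frac{1}{66}\right) = 33935 - - \frac{1}{198} = 33935 + \frac{1}{198} = \frac{6719131}{198}$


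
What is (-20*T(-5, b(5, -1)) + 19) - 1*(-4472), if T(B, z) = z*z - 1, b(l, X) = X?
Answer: 4491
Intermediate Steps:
T(B, z) = -1 + z² (T(B, z) = z² - 1 = -1 + z²)
(-20*T(-5, b(5, -1)) + 19) - 1*(-4472) = (-20*(-1 + (-1)²) + 19) - 1*(-4472) = (-20*(-1 + 1) + 19) + 4472 = (-20*0 + 19) + 4472 = (0 + 19) + 4472 = 19 + 4472 = 4491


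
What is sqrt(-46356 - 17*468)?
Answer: 2*I*sqrt(13578) ≈ 233.05*I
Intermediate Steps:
sqrt(-46356 - 17*468) = sqrt(-46356 - 7956) = sqrt(-54312) = 2*I*sqrt(13578)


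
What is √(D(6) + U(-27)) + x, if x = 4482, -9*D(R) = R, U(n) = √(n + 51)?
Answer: 4482 + √(-6 + 18*√6)/3 ≈ 4484.1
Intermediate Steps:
U(n) = √(51 + n)
D(R) = -R/9
√(D(6) + U(-27)) + x = √(-⅑*6 + √(51 - 27)) + 4482 = √(-⅔ + √24) + 4482 = √(-⅔ + 2*√6) + 4482 = 4482 + √(-⅔ + 2*√6)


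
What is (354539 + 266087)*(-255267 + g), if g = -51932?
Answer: -190655686574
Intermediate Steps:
(354539 + 266087)*(-255267 + g) = (354539 + 266087)*(-255267 - 51932) = 620626*(-307199) = -190655686574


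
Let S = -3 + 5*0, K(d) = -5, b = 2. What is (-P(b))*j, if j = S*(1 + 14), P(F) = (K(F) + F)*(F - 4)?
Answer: 270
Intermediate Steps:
S = -3 (S = -3 + 0 = -3)
P(F) = (-5 + F)*(-4 + F) (P(F) = (-5 + F)*(F - 4) = (-5 + F)*(-4 + F))
j = -45 (j = -3*(1 + 14) = -3*15 = -45)
(-P(b))*j = -(20 + 2² - 9*2)*(-45) = -(20 + 4 - 18)*(-45) = -1*6*(-45) = -6*(-45) = 270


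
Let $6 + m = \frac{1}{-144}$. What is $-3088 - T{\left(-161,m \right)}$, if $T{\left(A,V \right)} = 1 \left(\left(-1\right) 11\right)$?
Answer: $-3077$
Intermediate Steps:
$m = - \frac{865}{144}$ ($m = -6 + \frac{1}{-144} = -6 - \frac{1}{144} = - \frac{865}{144} \approx -6.0069$)
$T{\left(A,V \right)} = -11$ ($T{\left(A,V \right)} = 1 \left(-11\right) = -11$)
$-3088 - T{\left(-161,m \right)} = -3088 - -11 = -3088 + 11 = -3077$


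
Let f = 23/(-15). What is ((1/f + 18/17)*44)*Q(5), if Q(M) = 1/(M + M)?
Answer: 3498/1955 ≈ 1.7893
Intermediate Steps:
f = -23/15 (f = 23*(-1/15) = -23/15 ≈ -1.5333)
Q(M) = 1/(2*M)
((1/f + 18/17)*44)*Q(5) = ((1/(-23/15) + 18/17)*44)*((½)/5) = ((1*(-15/23) + 18*(1/17))*44)*((½)*(⅕)) = ((-15/23 + 18/17)*44)*(⅒) = ((159/391)*44)*(⅒) = (6996/391)*(⅒) = 3498/1955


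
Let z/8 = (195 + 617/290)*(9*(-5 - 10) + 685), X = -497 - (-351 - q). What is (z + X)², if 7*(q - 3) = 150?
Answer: 30993490180201761/41209 ≈ 7.5210e+11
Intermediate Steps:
q = 171/7 (q = 3 + (⅐)*150 = 3 + 150/7 = 171/7 ≈ 24.429)
X = -851/7 (X = -497 - (-351 - 1*171/7) = -497 - (-351 - 171/7) = -497 - 1*(-2628/7) = -497 + 2628/7 = -851/7 ≈ -121.57)
z = 25153480/29 (z = 8*((195 + 617/290)*(9*(-5 - 10) + 685)) = 8*((195 + 617*(1/290))*(9*(-15) + 685)) = 8*((195 + 617/290)*(-135 + 685)) = 8*((57167/290)*550) = 8*(3144185/29) = 25153480/29 ≈ 8.6736e+5)
(z + X)² = (25153480/29 - 851/7)² = (176049681/203)² = 30993490180201761/41209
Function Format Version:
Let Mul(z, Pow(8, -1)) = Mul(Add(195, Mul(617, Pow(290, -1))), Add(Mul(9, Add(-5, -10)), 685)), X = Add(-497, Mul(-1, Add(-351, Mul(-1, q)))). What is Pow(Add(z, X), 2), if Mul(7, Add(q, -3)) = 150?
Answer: Rational(30993490180201761, 41209) ≈ 7.5210e+11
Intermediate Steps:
q = Rational(171, 7) (q = Add(3, Mul(Rational(1, 7), 150)) = Add(3, Rational(150, 7)) = Rational(171, 7) ≈ 24.429)
X = Rational(-851, 7) (X = Add(-497, Mul(-1, Add(-351, Mul(-1, Rational(171, 7))))) = Add(-497, Mul(-1, Add(-351, Rational(-171, 7)))) = Add(-497, Mul(-1, Rational(-2628, 7))) = Add(-497, Rational(2628, 7)) = Rational(-851, 7) ≈ -121.57)
z = Rational(25153480, 29) (z = Mul(8, Mul(Add(195, Mul(617, Pow(290, -1))), Add(Mul(9, Add(-5, -10)), 685))) = Mul(8, Mul(Add(195, Mul(617, Rational(1, 290))), Add(Mul(9, -15), 685))) = Mul(8, Mul(Add(195, Rational(617, 290)), Add(-135, 685))) = Mul(8, Mul(Rational(57167, 290), 550)) = Mul(8, Rational(3144185, 29)) = Rational(25153480, 29) ≈ 8.6736e+5)
Pow(Add(z, X), 2) = Pow(Add(Rational(25153480, 29), Rational(-851, 7)), 2) = Pow(Rational(176049681, 203), 2) = Rational(30993490180201761, 41209)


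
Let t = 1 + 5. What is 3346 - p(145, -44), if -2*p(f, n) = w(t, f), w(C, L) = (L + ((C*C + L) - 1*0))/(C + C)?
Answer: 40315/12 ≈ 3359.6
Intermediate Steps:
t = 6
w(C, L) = (C² + 2*L)/(2*C) (w(C, L) = (L + ((C² + L) + 0))/((2*C)) = (L + ((L + C²) + 0))*(1/(2*C)) = (L + (L + C²))*(1/(2*C)) = (C² + 2*L)*(1/(2*C)) = (C² + 2*L)/(2*C))
p(f, n) = -3/2 - f/12 (p(f, n) = -((½)*6 + f/6)/2 = -(3 + f*(⅙))/2 = -(3 + f/6)/2 = -3/2 - f/12)
3346 - p(145, -44) = 3346 - (-3/2 - 1/12*145) = 3346 - (-3/2 - 145/12) = 3346 - 1*(-163/12) = 3346 + 163/12 = 40315/12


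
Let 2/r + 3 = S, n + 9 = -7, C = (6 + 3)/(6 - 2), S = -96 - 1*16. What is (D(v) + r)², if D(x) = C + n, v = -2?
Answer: 40106889/211600 ≈ 189.54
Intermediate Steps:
S = -112 (S = -96 - 16 = -112)
C = 9/4 ≈ 2.2500
n = -16 (n = -9 - 7 = -16)
r = -2/115 (r = 2/(-3 - 112) = 2/(-115) = 2*(-1/115) = -2/115 ≈ -0.017391)
D(x) = -55/4 (D(x) = 9/4 - 16 = -55/4)
(D(v) + r)² = (-55/4 - 2/115)² = (-6333/460)² = 40106889/211600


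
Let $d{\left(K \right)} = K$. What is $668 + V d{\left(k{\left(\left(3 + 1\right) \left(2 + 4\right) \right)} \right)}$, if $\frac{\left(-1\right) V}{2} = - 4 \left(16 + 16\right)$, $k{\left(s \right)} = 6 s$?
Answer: $37532$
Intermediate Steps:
$V = 256$ ($V = - 2 \left(- 4 \left(16 + 16\right)\right) = - 2 \left(\left(-4\right) 32\right) = \left(-2\right) \left(-128\right) = 256$)
$668 + V d{\left(k{\left(\left(3 + 1\right) \left(2 + 4\right) \right)} \right)} = 668 + 256 \cdot 6 \left(3 + 1\right) \left(2 + 4\right) = 668 + 256 \cdot 6 \cdot 4 \cdot 6 = 668 + 256 \cdot 6 \cdot 24 = 668 + 256 \cdot 144 = 668 + 36864 = 37532$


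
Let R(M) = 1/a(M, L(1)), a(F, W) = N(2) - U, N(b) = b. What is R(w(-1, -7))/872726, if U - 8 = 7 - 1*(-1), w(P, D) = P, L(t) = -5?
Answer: -1/12218164 ≈ -8.1845e-8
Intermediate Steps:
U = 16 (U = 8 + (7 - 1*(-1)) = 8 + (7 + 1) = 8 + 8 = 16)
a(F, W) = -14 (a(F, W) = 2 - 1*16 = 2 - 16 = -14)
R(M) = -1/14 (R(M) = 1/(-14) = -1/14)
R(w(-1, -7))/872726 = -1/14/872726 = -1/14*1/872726 = -1/12218164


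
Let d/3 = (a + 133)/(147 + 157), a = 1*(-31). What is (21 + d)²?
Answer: 11189025/23104 ≈ 484.29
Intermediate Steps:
a = -31
d = 153/152 (d = 3*((-31 + 133)/(147 + 157)) = 3*(102/304) = 3*(102*(1/304)) = 3*(51/152) = 153/152 ≈ 1.0066)
(21 + d)² = (21 + 153/152)² = (3345/152)² = 11189025/23104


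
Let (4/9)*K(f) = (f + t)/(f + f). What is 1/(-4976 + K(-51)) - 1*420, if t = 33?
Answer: -142103288/338341 ≈ -420.00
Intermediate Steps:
K(f) = 9*(33 + f)/(8*f) (K(f) = 9*((f + 33)/(f + f))/4 = 9*((33 + f)/((2*f)))/4 = 9*((33 + f)*(1/(2*f)))/4 = 9*((33 + f)/(2*f))/4 = 9*(33 + f)/(8*f))
1/(-4976 + K(-51)) - 1*420 = 1/(-4976 + (9/8)*(33 - 51)/(-51)) - 1*420 = 1/(-4976 + (9/8)*(-1/51)*(-18)) - 420 = 1/(-4976 + 27/68) - 420 = 1/(-338341/68) - 420 = -68/338341 - 420 = -142103288/338341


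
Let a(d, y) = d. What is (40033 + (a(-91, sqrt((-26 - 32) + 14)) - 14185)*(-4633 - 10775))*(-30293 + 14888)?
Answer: -3389171494605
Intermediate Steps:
(40033 + (a(-91, sqrt((-26 - 32) + 14)) - 14185)*(-4633 - 10775))*(-30293 + 14888) = (40033 + (-91 - 14185)*(-4633 - 10775))*(-30293 + 14888) = (40033 - 14276*(-15408))*(-15405) = (40033 + 219964608)*(-15405) = 220004641*(-15405) = -3389171494605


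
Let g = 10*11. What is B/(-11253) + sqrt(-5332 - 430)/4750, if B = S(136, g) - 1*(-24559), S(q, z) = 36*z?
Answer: -28519/11253 + I*sqrt(5762)/4750 ≈ -2.5343 + 0.015981*I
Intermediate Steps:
g = 110
B = 28519 (B = 36*110 - 1*(-24559) = 3960 + 24559 = 28519)
B/(-11253) + sqrt(-5332 - 430)/4750 = 28519/(-11253) + sqrt(-5332 - 430)/4750 = 28519*(-1/11253) + sqrt(-5762)*(1/4750) = -28519/11253 + (I*sqrt(5762))*(1/4750) = -28519/11253 + I*sqrt(5762)/4750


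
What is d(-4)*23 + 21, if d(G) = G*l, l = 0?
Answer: 21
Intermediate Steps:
d(G) = 0 (d(G) = G*0 = 0)
d(-4)*23 + 21 = 0*23 + 21 = 0 + 21 = 21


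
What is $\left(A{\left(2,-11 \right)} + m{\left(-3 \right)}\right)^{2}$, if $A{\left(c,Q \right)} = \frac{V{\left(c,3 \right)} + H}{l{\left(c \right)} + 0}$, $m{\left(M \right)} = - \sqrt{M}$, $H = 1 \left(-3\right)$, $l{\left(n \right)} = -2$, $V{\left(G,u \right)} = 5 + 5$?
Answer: $\frac{37}{4} + 7 i \sqrt{3} \approx 9.25 + 12.124 i$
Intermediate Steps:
$V{\left(G,u \right)} = 10$
$H = -3$
$A{\left(c,Q \right)} = - \frac{7}{2}$ ($A{\left(c,Q \right)} = \frac{10 - 3}{-2 + 0} = \frac{7}{-2} = 7 \left(- \frac{1}{2}\right) = - \frac{7}{2}$)
$\left(A{\left(2,-11 \right)} + m{\left(-3 \right)}\right)^{2} = \left(- \frac{7}{2} - \sqrt{-3}\right)^{2} = \left(- \frac{7}{2} - i \sqrt{3}\right)^{2}$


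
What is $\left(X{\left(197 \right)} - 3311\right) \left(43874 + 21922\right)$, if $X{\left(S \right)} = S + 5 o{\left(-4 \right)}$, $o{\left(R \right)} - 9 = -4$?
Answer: $-203243844$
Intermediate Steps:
$o{\left(R \right)} = 5$ ($o{\left(R \right)} = 9 - 4 = 5$)
$X{\left(S \right)} = 25 + S$ ($X{\left(S \right)} = S + 5 \cdot 5 = S + 25 = 25 + S$)
$\left(X{\left(197 \right)} - 3311\right) \left(43874 + 21922\right) = \left(\left(25 + 197\right) - 3311\right) \left(43874 + 21922\right) = \left(222 - 3311\right) 65796 = \left(-3089\right) 65796 = -203243844$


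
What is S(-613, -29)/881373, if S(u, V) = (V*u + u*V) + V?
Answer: 35525/881373 ≈ 0.040306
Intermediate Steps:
S(u, V) = V + 2*V*u (S(u, V) = (V*u + V*u) + V = 2*V*u + V = V + 2*V*u)
S(-613, -29)/881373 = -29*(1 + 2*(-613))/881373 = -29*(1 - 1226)*(1/881373) = -29*(-1225)*(1/881373) = 35525*(1/881373) = 35525/881373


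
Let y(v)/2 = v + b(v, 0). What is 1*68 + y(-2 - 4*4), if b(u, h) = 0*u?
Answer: 32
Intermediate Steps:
b(u, h) = 0
y(v) = 2*v (y(v) = 2*(v + 0) = 2*v)
1*68 + y(-2 - 4*4) = 1*68 + 2*(-2 - 4*4) = 68 + 2*(-2 - 16) = 68 + 2*(-18) = 68 - 36 = 32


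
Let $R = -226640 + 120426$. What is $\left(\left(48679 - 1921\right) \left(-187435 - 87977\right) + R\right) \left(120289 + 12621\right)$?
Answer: $-1711591123984100$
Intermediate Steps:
$R = -106214$
$\left(\left(48679 - 1921\right) \left(-187435 - 87977\right) + R\right) \left(120289 + 12621\right) = \left(\left(48679 - 1921\right) \left(-187435 - 87977\right) - 106214\right) \left(120289 + 12621\right) = \left(46758 \left(-275412\right) - 106214\right) 132910 = \left(-12877714296 - 106214\right) 132910 = \left(-12877820510\right) 132910 = -1711591123984100$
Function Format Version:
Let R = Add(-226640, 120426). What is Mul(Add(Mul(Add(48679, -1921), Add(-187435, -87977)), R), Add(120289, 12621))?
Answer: -1711591123984100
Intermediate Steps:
R = -106214
Mul(Add(Mul(Add(48679, -1921), Add(-187435, -87977)), R), Add(120289, 12621)) = Mul(Add(Mul(Add(48679, -1921), Add(-187435, -87977)), -106214), Add(120289, 12621)) = Mul(Add(Mul(46758, -275412), -106214), 132910) = Mul(Add(-12877714296, -106214), 132910) = Mul(-12877820510, 132910) = -1711591123984100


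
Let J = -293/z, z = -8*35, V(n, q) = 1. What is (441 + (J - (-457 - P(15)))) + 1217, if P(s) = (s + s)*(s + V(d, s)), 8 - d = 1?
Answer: 726893/280 ≈ 2596.0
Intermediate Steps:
d = 7 (d = 8 - 1*1 = 8 - 1 = 7)
z = -280
J = 293/280 (J = -293/(-280) = -293*(-1/280) = 293/280 ≈ 1.0464)
P(s) = 2*s*(1 + s) (P(s) = (s + s)*(s + 1) = (2*s)*(1 + s) = 2*s*(1 + s))
(441 + (J - (-457 - P(15)))) + 1217 = (441 + (293/280 - (-457 - 2*15*(1 + 15)))) + 1217 = (441 + (293/280 - (-457 - 2*15*16))) + 1217 = (441 + (293/280 - (-457 - 1*480))) + 1217 = (441 + (293/280 - (-457 - 480))) + 1217 = (441 + (293/280 - 1*(-937))) + 1217 = (441 + (293/280 + 937)) + 1217 = (441 + 262653/280) + 1217 = 386133/280 + 1217 = 726893/280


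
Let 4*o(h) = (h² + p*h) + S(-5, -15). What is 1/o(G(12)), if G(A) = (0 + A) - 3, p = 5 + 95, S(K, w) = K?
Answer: 1/244 ≈ 0.0040984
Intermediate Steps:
p = 100
G(A) = -3 + A (G(A) = A - 3 = -3 + A)
o(h) = -5/4 + 25*h + h²/4 (o(h) = ((h² + 100*h) - 5)/4 = (-5 + h² + 100*h)/4 = -5/4 + 25*h + h²/4)
1/o(G(12)) = 1/(-5/4 + 25*(-3 + 12) + (-3 + 12)²/4) = 1/(-5/4 + 25*9 + (¼)*9²) = 1/(-5/4 + 225 + (¼)*81) = 1/(-5/4 + 225 + 81/4) = 1/244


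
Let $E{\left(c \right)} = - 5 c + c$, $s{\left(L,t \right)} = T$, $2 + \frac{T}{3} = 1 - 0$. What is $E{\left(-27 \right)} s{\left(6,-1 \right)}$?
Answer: $-324$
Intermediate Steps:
$T = -3$ ($T = -6 + 3 \left(1 - 0\right) = -6 + 3 \left(1 + 0\right) = -6 + 3 \cdot 1 = -6 + 3 = -3$)
$s{\left(L,t \right)} = -3$
$E{\left(c \right)} = - 4 c$
$E{\left(-27 \right)} s{\left(6,-1 \right)} = \left(-4\right) \left(-27\right) \left(-3\right) = 108 \left(-3\right) = -324$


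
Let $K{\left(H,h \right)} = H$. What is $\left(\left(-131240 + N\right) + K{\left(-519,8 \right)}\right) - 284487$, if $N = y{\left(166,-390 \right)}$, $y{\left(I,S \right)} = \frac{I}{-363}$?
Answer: $- \frac{151097464}{363} \approx -4.1625 \cdot 10^{5}$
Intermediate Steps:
$y{\left(I,S \right)} = - \frac{I}{363}$ ($y{\left(I,S \right)} = I \left(- \frac{1}{363}\right) = - \frac{I}{363}$)
$N = - \frac{166}{363}$ ($N = \left(- \frac{1}{363}\right) 166 = - \frac{166}{363} \approx -0.4573$)
$\left(\left(-131240 + N\right) + K{\left(-519,8 \right)}\right) - 284487 = \left(\left(-131240 - \frac{166}{363}\right) - 519\right) - 284487 = \left(- \frac{47640286}{363} - 519\right) - 284487 = - \frac{47828683}{363} - 284487 = - \frac{151097464}{363}$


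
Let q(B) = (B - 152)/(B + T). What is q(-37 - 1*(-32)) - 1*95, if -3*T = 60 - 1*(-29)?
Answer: -9409/104 ≈ -90.471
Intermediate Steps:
T = -89/3 (T = -(60 - 1*(-29))/3 = -(60 + 29)/3 = -⅓*89 = -89/3 ≈ -29.667)
q(B) = (-152 + B)/(-89/3 + B) (q(B) = (B - 152)/(B - 89/3) = (-152 + B)/(-89/3 + B))
q(-37 - 1*(-32)) - 1*95 = 3*(-152 + (-37 - 1*(-32)))/(-89 + 3*(-37 - 1*(-32))) - 1*95 = 3*(-152 + (-37 + 32))/(-89 + 3*(-37 + 32)) - 95 = 3*(-152 - 5)/(-89 + 3*(-5)) - 95 = 3*(-157)/(-89 - 15) - 95 = 3*(-157)/(-104) - 95 = 3*(-1/104)*(-157) - 95 = 471/104 - 95 = -9409/104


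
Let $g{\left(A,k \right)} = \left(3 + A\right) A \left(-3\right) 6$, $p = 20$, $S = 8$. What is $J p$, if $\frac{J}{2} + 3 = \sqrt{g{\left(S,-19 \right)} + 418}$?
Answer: $-120 + 40 i \sqrt{1166} \approx -120.0 + 1365.9 i$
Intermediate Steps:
$g{\left(A,k \right)} = - 18 A \left(3 + A\right)$ ($g{\left(A,k \right)} = A \left(3 + A\right) \left(-3\right) 6 = - 3 A \left(3 + A\right) 6 = - 18 A \left(3 + A\right)$)
$J = -6 + 2 i \sqrt{1166}$ ($J = -6 + 2 \sqrt{\left(-18\right) 8 \left(3 + 8\right) + 418} = -6 + 2 \sqrt{\left(-18\right) 8 \cdot 11 + 418} = -6 + 2 \sqrt{-1584 + 418} = -6 + 2 \sqrt{-1166} = -6 + 2 i \sqrt{1166} \approx -6.0 + 68.293 i$)
$J p = \left(-6 + 2 i \sqrt{1166}\right) 20 = -120 + 40 i \sqrt{1166}$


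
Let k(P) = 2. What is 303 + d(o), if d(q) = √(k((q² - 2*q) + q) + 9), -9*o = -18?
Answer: 303 + √11 ≈ 306.32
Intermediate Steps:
o = 2 (o = -⅑*(-18) = 2)
d(q) = √11 (d(q) = √(2 + 9) = √11)
303 + d(o) = 303 + √11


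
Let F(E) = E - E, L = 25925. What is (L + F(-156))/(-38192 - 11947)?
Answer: -25925/50139 ≈ -0.51706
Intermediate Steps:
F(E) = 0
(L + F(-156))/(-38192 - 11947) = (25925 + 0)/(-38192 - 11947) = 25925/(-50139) = 25925*(-1/50139) = -25925/50139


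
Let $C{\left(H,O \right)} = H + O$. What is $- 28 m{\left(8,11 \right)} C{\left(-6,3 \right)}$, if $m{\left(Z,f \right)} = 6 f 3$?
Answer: $16632$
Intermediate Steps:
$m{\left(Z,f \right)} = 18 f$
$- 28 m{\left(8,11 \right)} C{\left(-6,3 \right)} = - 28 \cdot 18 \cdot 11 \left(-6 + 3\right) = \left(-28\right) 198 \left(-3\right) = \left(-5544\right) \left(-3\right) = 16632$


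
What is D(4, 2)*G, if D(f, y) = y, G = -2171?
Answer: -4342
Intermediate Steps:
D(4, 2)*G = 2*(-2171) = -4342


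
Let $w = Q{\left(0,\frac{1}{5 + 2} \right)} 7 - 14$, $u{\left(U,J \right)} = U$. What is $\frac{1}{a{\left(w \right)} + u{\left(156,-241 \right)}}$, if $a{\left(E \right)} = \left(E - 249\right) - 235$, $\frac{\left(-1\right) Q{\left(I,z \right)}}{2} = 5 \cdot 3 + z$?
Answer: $- \frac{1}{554} \approx -0.0018051$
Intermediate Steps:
$Q{\left(I,z \right)} = -30 - 2 z$ ($Q{\left(I,z \right)} = - 2 \left(5 \cdot 3 + z\right) = - 2 \left(15 + z\right) = -30 - 2 z$)
$w = -226$ ($w = \left(-30 - \frac{2}{5 + 2}\right) 7 - 14 = \left(-30 - \frac{2}{7}\right) 7 - 14 = \left(- \frac{212}{7}\right) 7 - 14 = -212 - 14 = -226$)
$a{\left(E \right)} = -484 + E$ ($a{\left(E \right)} = \left(-249 + E\right) - 235 = -484 + E$)
$\frac{1}{a{\left(w \right)} + u{\left(156,-241 \right)}} = \frac{1}{\left(-484 - 226\right) + 156} = \frac{1}{-710 + 156} = \frac{1}{-554} = - \frac{1}{554}$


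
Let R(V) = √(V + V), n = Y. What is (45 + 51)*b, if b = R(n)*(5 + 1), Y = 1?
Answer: 576*√2 ≈ 814.59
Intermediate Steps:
n = 1
R(V) = √2*√V (R(V) = √(2*V) = √2*√V)
b = 6*√2 (b = (√2*√1)*(5 + 1) = (√2*1)*6 = √2*6 = 6*√2 ≈ 8.4853)
(45 + 51)*b = (45 + 51)*(6*√2) = 96*(6*√2) = 576*√2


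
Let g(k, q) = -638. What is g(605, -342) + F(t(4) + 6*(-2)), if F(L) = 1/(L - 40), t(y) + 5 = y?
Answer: -33815/53 ≈ -638.02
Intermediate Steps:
t(y) = -5 + y
F(L) = 1/(-40 + L)
g(605, -342) + F(t(4) + 6*(-2)) = -638 + 1/(-40 + ((-5 + 4) + 6*(-2))) = -638 + 1/(-40 + (-1 - 12)) = -638 + 1/(-40 - 13) = -638 + 1/(-53) = -638 - 1/53 = -33815/53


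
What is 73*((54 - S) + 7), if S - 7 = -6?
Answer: 4380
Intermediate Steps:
S = 1 (S = 7 - 6 = 1)
73*((54 - S) + 7) = 73*((54 - 1*1) + 7) = 73*((54 - 1) + 7) = 73*(53 + 7) = 73*60 = 4380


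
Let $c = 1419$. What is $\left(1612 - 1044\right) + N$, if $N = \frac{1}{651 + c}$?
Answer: $\frac{1175761}{2070} \approx 568.0$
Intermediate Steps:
$N = \frac{1}{2070}$ ($N = \frac{1}{651 + 1419} = \frac{1}{2070} \approx 0.00048309$)
$\left(1612 - 1044\right) + N = \left(1612 - 1044\right) + \frac{1}{2070} = 568 + \frac{1}{2070} = \frac{1175761}{2070}$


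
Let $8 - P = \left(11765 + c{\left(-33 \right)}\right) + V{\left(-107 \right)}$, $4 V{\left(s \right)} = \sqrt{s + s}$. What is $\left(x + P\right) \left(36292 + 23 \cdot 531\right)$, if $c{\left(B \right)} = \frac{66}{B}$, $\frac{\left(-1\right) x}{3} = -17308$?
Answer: $1948397345 - \frac{48505 i \sqrt{214}}{4} \approx 1.9484 \cdot 10^{9} - 1.7739 \cdot 10^{5} i$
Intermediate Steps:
$x = 51924$ ($x = \left(-3\right) \left(-17308\right) = 51924$)
$V{\left(s \right)} = \frac{\sqrt{2} \sqrt{s}}{4}$ ($V{\left(s \right)} = \frac{\sqrt{s + s}}{4} = \frac{\sqrt{2 s}}{4} = \frac{\sqrt{2} \sqrt{s}}{4}$)
$P = -11755 - \frac{i \sqrt{214}}{4}$ ($P = 8 - \left(\left(11765 + \frac{66}{-33}\right) + \frac{\sqrt{2} \sqrt{-107}}{4}\right) = 8 - \left(\left(11765 + 66 \left(- \frac{1}{33}\right)\right) + \frac{\sqrt{2} i \sqrt{107}}{4}\right) = 8 - \left(\left(11765 - 2\right) + \frac{i \sqrt{214}}{4}\right) = 8 - \left(11763 + \frac{i \sqrt{214}}{4}\right) = -11755 - \frac{i \sqrt{214}}{4} \approx -11755.0 - 3.6572 i$)
$\left(x + P\right) \left(36292 + 23 \cdot 531\right) = \left(51924 - \left(11755 + \frac{i \sqrt{214}}{4}\right)\right) \left(36292 + 23 \cdot 531\right) = \left(40169 - \frac{i \sqrt{214}}{4}\right) \left(36292 + 12213\right) = \left(40169 - \frac{i \sqrt{214}}{4}\right) 48505 = 1948397345 - \frac{48505 i \sqrt{214}}{4}$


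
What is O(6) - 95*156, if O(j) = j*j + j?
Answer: -14778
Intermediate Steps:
O(j) = j + j² (O(j) = j² + j = j + j²)
O(6) - 95*156 = 6*(1 + 6) - 95*156 = 6*7 - 14820 = 42 - 14820 = -14778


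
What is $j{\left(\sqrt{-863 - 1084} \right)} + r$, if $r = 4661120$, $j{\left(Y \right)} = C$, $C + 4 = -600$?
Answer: $4660516$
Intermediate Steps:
$C = -604$ ($C = -4 - 600 = -604$)
$j{\left(Y \right)} = -604$
$j{\left(\sqrt{-863 - 1084} \right)} + r = -604 + 4661120 = 4660516$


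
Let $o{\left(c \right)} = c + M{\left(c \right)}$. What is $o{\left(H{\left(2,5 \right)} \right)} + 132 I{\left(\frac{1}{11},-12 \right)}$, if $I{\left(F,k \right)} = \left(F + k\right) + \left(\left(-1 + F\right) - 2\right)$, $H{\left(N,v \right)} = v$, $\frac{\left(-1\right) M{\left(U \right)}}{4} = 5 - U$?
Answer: $-1951$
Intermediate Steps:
$M{\left(U \right)} = -20 + 4 U$ ($M{\left(U \right)} = - 4 \left(5 - U\right) = -20 + 4 U$)
$I{\left(F,k \right)} = -3 + k + 2 F$ ($I{\left(F,k \right)} = \left(F + k\right) + \left(-3 + F\right) = -3 + k + 2 F$)
$o{\left(c \right)} = -20 + 5 c$ ($o{\left(c \right)} = c + \left(-20 + 4 c\right) = -20 + 5 c$)
$o{\left(H{\left(2,5 \right)} \right)} + 132 I{\left(\frac{1}{11},-12 \right)} = \left(-20 + 5 \cdot 5\right) + 132 \left(-3 - 12 + \frac{2}{11}\right) = \left(-20 + 25\right) + 132 \left(-3 - 12 + 2 \cdot \frac{1}{11}\right) = 5 + 132 \left(-3 - 12 + \frac{2}{11}\right) = 5 + 132 \left(- \frac{163}{11}\right) = 5 - 1956 = -1951$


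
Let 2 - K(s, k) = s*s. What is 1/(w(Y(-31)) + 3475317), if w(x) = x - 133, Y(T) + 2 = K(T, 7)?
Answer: 1/3474223 ≈ 2.8783e-7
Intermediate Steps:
K(s, k) = 2 - s² (K(s, k) = 2 - s*s = 2 - s²)
Y(T) = -T² (Y(T) = -2 + (2 - T²) = -T²)
w(x) = -133 + x
1/(w(Y(-31)) + 3475317) = 1/((-133 - 1*(-31)²) + 3475317) = 1/((-133 - 1*961) + 3475317) = 1/((-133 - 961) + 3475317) = 1/(-1094 + 3475317) = 1/3474223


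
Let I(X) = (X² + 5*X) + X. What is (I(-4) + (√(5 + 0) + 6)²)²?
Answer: 1809 + 792*√5 ≈ 3580.0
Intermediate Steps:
I(X) = X² + 6*X
(I(-4) + (√(5 + 0) + 6)²)² = (-4*(6 - 4) + (√(5 + 0) + 6)²)² = (-4*2 + (√5 + 6)²)² = (-8 + (6 + √5)²)²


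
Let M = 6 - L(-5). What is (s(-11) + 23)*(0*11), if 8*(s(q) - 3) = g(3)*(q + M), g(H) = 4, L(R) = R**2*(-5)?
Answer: 0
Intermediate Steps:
L(R) = -5*R**2
M = 131 (M = 6 - (-5)*(-5)**2 = 6 - (-5)*25 = 6 - 1*(-125) = 6 + 125 = 131)
s(q) = 137/2 + q/2 (s(q) = 3 + (4*(q + 131))/8 = 3 + (4*(131 + q))/8 = 3 + (524 + 4*q)/8 = 3 + (131/2 + q/2) = 137/2 + q/2)
(s(-11) + 23)*(0*11) = ((137/2 + (1/2)*(-11)) + 23)*(0*11) = ((137/2 - 11/2) + 23)*0 = (63 + 23)*0 = 86*0 = 0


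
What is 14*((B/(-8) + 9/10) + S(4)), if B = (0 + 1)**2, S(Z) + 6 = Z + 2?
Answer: 217/20 ≈ 10.850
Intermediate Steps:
S(Z) = -4 + Z (S(Z) = -6 + (Z + 2) = -6 + (2 + Z) = -4 + Z)
B = 1 (B = 1**2 = 1)
14*((B/(-8) + 9/10) + S(4)) = 14*((1/(-8) + 9/10) + (-4 + 4)) = 14*((1*(-1/8) + 9*(1/10)) + 0) = 14*((-1/8 + 9/10) + 0) = 14*(31/40 + 0) = 14*(31/40) = 217/20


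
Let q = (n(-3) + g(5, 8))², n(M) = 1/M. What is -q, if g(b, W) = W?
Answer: -529/9 ≈ -58.778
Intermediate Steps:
q = 529/9 (q = (1/(-3) + 8)² = (-⅓ + 8)² = (23/3)² = 529/9 ≈ 58.778)
-q = -1*529/9 = -529/9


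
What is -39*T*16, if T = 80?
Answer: -49920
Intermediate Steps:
-39*T*16 = -39*80*16 = -3120*16 = -49920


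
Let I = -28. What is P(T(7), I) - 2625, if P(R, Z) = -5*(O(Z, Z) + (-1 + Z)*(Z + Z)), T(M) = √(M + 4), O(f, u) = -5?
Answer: -10720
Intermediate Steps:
T(M) = √(4 + M)
P(R, Z) = 25 - 10*Z*(-1 + Z) (P(R, Z) = -5*(-5 + (-1 + Z)*(Z + Z)) = -5*(-5 + (-1 + Z)*(2*Z)) = -5*(-5 + 2*Z*(-1 + Z)) = 25 - 10*Z*(-1 + Z))
P(T(7), I) - 2625 = (25 - 10*(-28)² + 10*(-28)) - 2625 = (25 - 10*784 - 280) - 2625 = (25 - 7840 - 280) - 2625 = -8095 - 2625 = -10720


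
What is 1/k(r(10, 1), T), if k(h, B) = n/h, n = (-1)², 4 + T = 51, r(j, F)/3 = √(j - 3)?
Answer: 3*√7 ≈ 7.9373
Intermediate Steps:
r(j, F) = 3*√(-3 + j) (r(j, F) = 3*√(j - 3) = 3*√(-3 + j))
T = 47 (T = -4 + 51 = 47)
n = 1
k(h, B) = 1/h
1/k(r(10, 1), T) = 1/(1/(3*√(-3 + 10))) = 1/(1/(3*√7)) = 1/(√7/21) = 3*√7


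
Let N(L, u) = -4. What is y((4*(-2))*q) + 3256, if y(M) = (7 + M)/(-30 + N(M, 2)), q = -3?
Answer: 110673/34 ≈ 3255.1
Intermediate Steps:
y(M) = -7/34 - M/34 (y(M) = (7 + M)/(-30 - 4) = (7 + M)/(-34) = (7 + M)*(-1/34) = -7/34 - M/34)
y((4*(-2))*q) + 3256 = (-7/34 - 4*(-2)*(-3)/34) + 3256 = (-7/34 - (-4)*(-3)/17) + 3256 = (-7/34 - 1/34*24) + 3256 = (-7/34 - 12/17) + 3256 = -31/34 + 3256 = 110673/34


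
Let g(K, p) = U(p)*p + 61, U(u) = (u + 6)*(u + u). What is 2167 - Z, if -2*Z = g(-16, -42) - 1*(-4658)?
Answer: -117955/2 ≈ -58978.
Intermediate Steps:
U(u) = 2*u*(6 + u) (U(u) = (6 + u)*(2*u) = 2*u*(6 + u))
g(K, p) = 61 + 2*p²*(6 + p) (g(K, p) = (2*p*(6 + p))*p + 61 = 2*p²*(6 + p) + 61 = 61 + 2*p²*(6 + p))
Z = 122289/2 (Z = -((61 + 2*(-42)²*(6 - 42)) - 1*(-4658))/2 = -((61 + 2*1764*(-36)) + 4658)/2 = -((61 - 127008) + 4658)/2 = -(-126947 + 4658)/2 = -½*(-122289) = 122289/2 ≈ 61145.)
2167 - Z = 2167 - 1*122289/2 = 2167 - 122289/2 = -117955/2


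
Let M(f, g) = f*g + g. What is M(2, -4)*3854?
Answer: -46248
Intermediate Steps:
M(f, g) = g + f*g
M(2, -4)*3854 = -4*(1 + 2)*3854 = -4*3*3854 = -12*3854 = -46248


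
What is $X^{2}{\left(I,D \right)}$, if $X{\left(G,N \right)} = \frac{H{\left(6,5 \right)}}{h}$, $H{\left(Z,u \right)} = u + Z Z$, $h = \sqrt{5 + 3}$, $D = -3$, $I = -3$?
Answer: $\frac{1681}{8} \approx 210.13$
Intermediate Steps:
$h = 2 \sqrt{2}$ ($h = \sqrt{8} = 2 \sqrt{2} \approx 2.8284$)
$H{\left(Z,u \right)} = u + Z^{2}$
$X{\left(G,N \right)} = \frac{41 \sqrt{2}}{4}$ ($X{\left(G,N \right)} = \frac{5 + 6^{2}}{2 \sqrt{2}} = \left(5 + 36\right) \frac{\sqrt{2}}{4} = 41 \frac{\sqrt{2}}{4} = \frac{41 \sqrt{2}}{4}$)
$X^{2}{\left(I,D \right)} = \left(\frac{41 \sqrt{2}}{4}\right)^{2} = \frac{1681}{8}$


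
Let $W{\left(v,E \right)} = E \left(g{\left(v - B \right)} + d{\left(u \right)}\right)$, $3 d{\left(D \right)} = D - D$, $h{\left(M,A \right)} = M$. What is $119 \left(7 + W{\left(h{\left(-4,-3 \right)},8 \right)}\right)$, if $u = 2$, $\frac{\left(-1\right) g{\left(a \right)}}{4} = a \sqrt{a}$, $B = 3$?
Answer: $833 + 26656 i \sqrt{7} \approx 833.0 + 70525.0 i$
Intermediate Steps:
$g{\left(a \right)} = - 4 a^{\frac{3}{2}}$ ($g{\left(a \right)} = - 4 a \sqrt{a} = - 4 a^{\frac{3}{2}}$)
$d{\left(D \right)} = 0$ ($d{\left(D \right)} = \frac{D - D}{3} = \frac{1}{3} \cdot 0 = 0$)
$W{\left(v,E \right)} = - 4 E \left(-3 + v\right)^{\frac{3}{2}}$ ($W{\left(v,E \right)} = E \left(- 4 \left(v - 3\right)^{\frac{3}{2}} + 0\right) = E \left(- 4 \left(-3 + v\right)^{\frac{3}{2}} + 0\right) = E \left(- 4 \left(-3 + v\right)^{\frac{3}{2}}\right) = - 4 E \left(-3 + v\right)^{\frac{3}{2}}$)
$119 \left(7 + W{\left(h{\left(-4,-3 \right)},8 \right)}\right) = 119 \left(7 - 32 \left(-3 - 4\right)^{\frac{3}{2}}\right) = 119 \left(7 - 32 \left(-7\right)^{\frac{3}{2}}\right) = 119 \left(7 - 32 \left(- 7 i \sqrt{7}\right)\right) = 119 \left(7 + 224 i \sqrt{7}\right) = 833 + 26656 i \sqrt{7}$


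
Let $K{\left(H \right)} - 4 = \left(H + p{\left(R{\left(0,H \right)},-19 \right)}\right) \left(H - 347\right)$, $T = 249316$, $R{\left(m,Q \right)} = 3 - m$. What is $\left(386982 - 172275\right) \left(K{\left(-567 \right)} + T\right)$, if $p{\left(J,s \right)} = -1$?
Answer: $164996317704$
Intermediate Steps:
$K{\left(H \right)} = 4 + \left(-1 + H\right) \left(-347 + H\right)$ ($K{\left(H \right)} = 4 + \left(H - 1\right) \left(H - 347\right) = 4 + \left(-1 + H\right) \left(-347 + H\right)$)
$\left(386982 - 172275\right) \left(K{\left(-567 \right)} + T\right) = \left(386982 - 172275\right) \left(\left(351 + \left(-567\right)^{2} - -197316\right) + 249316\right) = 214707 \left(\left(351 + 321489 + 197316\right) + 249316\right) = 214707 \left(519156 + 249316\right) = 214707 \cdot 768472 = 164996317704$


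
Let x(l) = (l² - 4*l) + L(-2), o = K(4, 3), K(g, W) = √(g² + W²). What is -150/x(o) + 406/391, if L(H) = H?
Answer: -19144/391 ≈ -48.962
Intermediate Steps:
K(g, W) = √(W² + g²)
o = 5 (o = √(3² + 4²) = √(9 + 16) = √25 = 5)
x(l) = -2 + l² - 4*l (x(l) = (l² - 4*l) - 2 = -2 + l² - 4*l)
-150/x(o) + 406/391 = -150/(-2 + 5² - 4*5) + 406/391 = -150/(-2 + 25 - 20) + 406*(1/391) = -150/3 + 406/391 = -150*⅓ + 406/391 = -50 + 406/391 = -19144/391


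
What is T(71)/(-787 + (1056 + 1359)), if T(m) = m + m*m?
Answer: 1278/407 ≈ 3.1400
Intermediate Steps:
T(m) = m + m²
T(71)/(-787 + (1056 + 1359)) = (71*(1 + 71))/(-787 + (1056 + 1359)) = (71*72)/(-787 + 2415) = 5112/1628 = 5112*(1/1628) = 1278/407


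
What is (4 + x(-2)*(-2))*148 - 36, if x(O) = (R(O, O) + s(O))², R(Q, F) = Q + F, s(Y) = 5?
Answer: 260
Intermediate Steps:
R(Q, F) = F + Q
x(O) = (5 + 2*O)² (x(O) = ((O + O) + 5)² = (2*O + 5)² = (5 + 2*O)²)
(4 + x(-2)*(-2))*148 - 36 = (4 + (5 + 2*(-2))²*(-2))*148 - 36 = (4 + (5 - 4)²*(-2))*148 - 36 = (4 + 1²*(-2))*148 - 36 = (4 + 1*(-2))*148 - 36 = (4 - 2)*148 - 36 = 2*148 - 36 = 296 - 36 = 260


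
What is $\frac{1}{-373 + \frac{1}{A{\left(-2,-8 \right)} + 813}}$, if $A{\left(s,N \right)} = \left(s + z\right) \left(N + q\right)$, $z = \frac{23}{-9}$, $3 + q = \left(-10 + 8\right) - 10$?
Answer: $- \frac{8260}{3080971} \approx -0.002681$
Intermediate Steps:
$q = -15$ ($q = -3 + \left(\left(-10 + 8\right) - 10\right) = -3 - 12 = -15$)
$z = - \frac{23}{9}$ ($z = 23 \left(- \frac{1}{9}\right) = - \frac{23}{9} \approx -2.5556$)
$A{\left(s,N \right)} = \left(-15 + N\right) \left(- \frac{23}{9} + s\right)$ ($A{\left(s,N \right)} = \left(s - \frac{23}{9}\right) \left(N - 15\right) = \left(- \frac{23}{9} + s\right) \left(-15 + N\right) = \left(-15 + N\right) \left(- \frac{23}{9} + s\right)$)
$\frac{1}{-373 + \frac{1}{A{\left(-2,-8 \right)} + 813}} = \frac{1}{-373 + \frac{1}{\left(\frac{115}{3} - -30 - - \frac{184}{9} - -16\right) + 813}} = \frac{1}{-373 + \frac{1}{\left(\frac{115}{3} + 30 + \frac{184}{9} + 16\right) + 813}} = \frac{1}{-373 + \frac{1}{\frac{943}{9} + 813}} = \frac{1}{-373 + \frac{1}{\frac{8260}{9}}} = \frac{1}{-373 + \frac{9}{8260}} = \frac{1}{- \frac{3080971}{8260}} = - \frac{8260}{3080971}$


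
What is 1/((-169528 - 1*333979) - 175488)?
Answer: -1/678995 ≈ -1.4728e-6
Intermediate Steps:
1/((-169528 - 1*333979) - 175488) = 1/((-169528 - 333979) - 175488) = 1/(-503507 - 175488) = 1/(-678995) = -1/678995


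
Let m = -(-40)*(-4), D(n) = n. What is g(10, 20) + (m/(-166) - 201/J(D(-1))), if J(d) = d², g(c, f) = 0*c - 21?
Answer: -18346/83 ≈ -221.04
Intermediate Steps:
g(c, f) = -21 (g(c, f) = 0 - 21 = -21)
m = -160 (m = -8*20 = -160)
g(10, 20) + (m/(-166) - 201/J(D(-1))) = -21 + (-160/(-166) - 201/((-1)²)) = -21 + (-160*(-1/166) - 201/1) = -21 + (80/83 - 201*1) = -21 + (80/83 - 201) = -21 - 16603/83 = -18346/83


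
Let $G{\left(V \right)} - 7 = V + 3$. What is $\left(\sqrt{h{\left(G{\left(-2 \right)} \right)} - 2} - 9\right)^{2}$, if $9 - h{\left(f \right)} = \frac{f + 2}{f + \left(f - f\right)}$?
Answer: $\frac{\left(18 - \sqrt{23}\right)^{2}}{4} \approx 43.588$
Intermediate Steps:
$G{\left(V \right)} = 10 + V$ ($G{\left(V \right)} = 7 + \left(V + 3\right) = 7 + \left(3 + V\right) = 10 + V$)
$h{\left(f \right)} = 9 - \frac{2 + f}{f}$ ($h{\left(f \right)} = 9 - \frac{f + 2}{f + \left(f - f\right)} = 9 - \frac{2 + f}{f + 0} = 9 - \frac{2 + f}{f}$)
$\left(\sqrt{h{\left(G{\left(-2 \right)} \right)} - 2} - 9\right)^{2} = \left(\sqrt{\left(8 - \frac{2}{10 - 2}\right) - 2} - 9\right)^{2} = \left(\sqrt{\left(8 - \frac{2}{8}\right) - 2} - 9\right)^{2} = \left(\sqrt{\left(8 - \frac{1}{4}\right) - 2} - 9\right)^{2} = \left(\sqrt{\frac{31}{4} - 2} - 9\right)^{2} = \left(\sqrt{\frac{23}{4}} - 9\right)^{2} = \left(\frac{\sqrt{23}}{2} - 9\right)^{2} = \left(-9 + \frac{\sqrt{23}}{2}\right)^{2}$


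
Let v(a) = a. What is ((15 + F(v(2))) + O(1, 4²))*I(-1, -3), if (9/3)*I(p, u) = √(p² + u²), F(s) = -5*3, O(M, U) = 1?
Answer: √10/3 ≈ 1.0541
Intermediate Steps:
F(s) = -15
I(p, u) = √(p² + u²)/3
((15 + F(v(2))) + O(1, 4²))*I(-1, -3) = ((15 - 15) + 1)*(√((-1)² + (-3)²)/3) = (0 + 1)*(√(1 + 9)/3) = 1*(√10/3) = √10/3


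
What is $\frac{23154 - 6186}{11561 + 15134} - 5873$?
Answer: $- \frac{156762767}{26695} \approx -5872.4$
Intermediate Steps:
$\frac{23154 - 6186}{11561 + 15134} - 5873 = \frac{16968}{26695} - 5873 = - \frac{156762767}{26695}$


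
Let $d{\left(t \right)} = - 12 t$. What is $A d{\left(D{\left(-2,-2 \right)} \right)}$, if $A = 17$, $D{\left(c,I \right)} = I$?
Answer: $408$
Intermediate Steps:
$A d{\left(D{\left(-2,-2 \right)} \right)} = 17 \left(\left(-12\right) \left(-2\right)\right) = 17 \cdot 24 = 408$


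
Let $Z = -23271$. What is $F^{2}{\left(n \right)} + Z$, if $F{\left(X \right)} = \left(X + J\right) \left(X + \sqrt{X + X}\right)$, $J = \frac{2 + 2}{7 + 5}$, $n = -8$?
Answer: $- \frac{61349}{3} - \frac{33856 i}{9} \approx -20450.0 - 3761.8 i$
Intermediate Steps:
$J = \frac{1}{3}$ ($J = \frac{4}{12} = 4 \cdot \frac{1}{12} = \frac{1}{3} \approx 0.33333$)
$F{\left(X \right)} = \left(\frac{1}{3} + X\right) \left(X + \sqrt{2} \sqrt{X}\right)$ ($F{\left(X \right)} = \left(X + \frac{1}{3}\right) \left(X + \sqrt{X + X}\right) = \left(\frac{1}{3} + X\right) \left(X + \sqrt{2 X}\right) = \left(\frac{1}{3} + X\right) \left(X + \sqrt{2} \sqrt{X}\right)$)
$F^{2}{\left(n \right)} + Z = \left(\left(-8\right)^{2} + \frac{1}{3} \left(-8\right) + \sqrt{2} \left(-8\right)^{\frac{3}{2}} + \frac{\sqrt{2} \sqrt{-8}}{3}\right)^{2} - 23271 = \left(64 - \frac{8}{3} + \sqrt{2} \left(- 16 i \sqrt{2}\right) + \frac{\sqrt{2} \cdot 2 i \sqrt{2}}{3}\right)^{2} - 23271 = \left(64 - \frac{8}{3} - 32 i + \frac{4 i}{3}\right)^{2} - 23271 = \left(\frac{184}{3} - \frac{92 i}{3}\right)^{2} - 23271 = -23271 + \left(\frac{184}{3} - \frac{92 i}{3}\right)^{2}$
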